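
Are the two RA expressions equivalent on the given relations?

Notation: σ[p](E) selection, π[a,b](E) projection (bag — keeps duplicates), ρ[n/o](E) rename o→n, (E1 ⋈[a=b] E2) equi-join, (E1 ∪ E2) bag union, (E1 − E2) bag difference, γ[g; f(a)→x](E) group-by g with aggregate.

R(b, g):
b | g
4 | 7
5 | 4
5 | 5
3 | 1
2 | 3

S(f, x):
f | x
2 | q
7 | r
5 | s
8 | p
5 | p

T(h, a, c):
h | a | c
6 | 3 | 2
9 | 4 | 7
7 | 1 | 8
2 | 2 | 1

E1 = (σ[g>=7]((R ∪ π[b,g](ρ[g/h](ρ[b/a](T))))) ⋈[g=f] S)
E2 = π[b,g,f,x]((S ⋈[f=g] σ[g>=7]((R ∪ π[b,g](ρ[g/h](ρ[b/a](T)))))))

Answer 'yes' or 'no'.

E1 row counts bottom-up:
  R → 5
  T → 4
  ρ[b/a](T) → 4
  ρ[g/h](ρ[b/a](T)) → 4
  π[b,g](ρ[g/h](ρ[b/a](T))) → 4
  (R ∪ π[b,g](ρ[g/h](ρ[b/a](T)))) → 9
  σ[g>=7]((R ∪ π[b,g](ρ[g/h](ρ[b/a](T))))) → 3
  S → 5
  (σ[g>=7]((R ∪ π[b,g](ρ[g/h](ρ[b/a](T))))) ⋈[g=f] S) → 2
E2 row counts bottom-up:
  S → 5
  R → 5
  T → 4
  ρ[b/a](T) → 4
  ρ[g/h](ρ[b/a](T)) → 4
  π[b,g](ρ[g/h](ρ[b/a](T))) → 4
  (R ∪ π[b,g](ρ[g/h](ρ[b/a](T)))) → 9
  σ[g>=7]((R ∪ π[b,g](ρ[g/h](ρ[b/a](T))))) → 3
  (S ⋈[f=g] σ[g>=7]((R ∪ π[b,g](ρ[g/h](ρ[b/a](T)))))) → 2
  π[b,g,f,x]((S ⋈[f=g] σ[g>=7]((R ∪ π[b,g](ρ[g/h](ρ[b/a](T))))))) → 2

E1 and E2 produce the same multiset:
b | g | f | x
1 | 7 | 7 | r
4 | 7 | 7 | r

yes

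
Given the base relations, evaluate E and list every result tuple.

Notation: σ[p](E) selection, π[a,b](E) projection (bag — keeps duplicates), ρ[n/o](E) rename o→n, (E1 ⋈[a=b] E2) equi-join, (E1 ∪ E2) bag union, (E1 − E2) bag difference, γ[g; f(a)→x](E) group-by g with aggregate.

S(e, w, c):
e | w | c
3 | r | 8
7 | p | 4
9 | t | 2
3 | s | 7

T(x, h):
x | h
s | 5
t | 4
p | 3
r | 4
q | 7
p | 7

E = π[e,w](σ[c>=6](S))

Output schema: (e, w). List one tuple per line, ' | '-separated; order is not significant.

Row counts bottom-up:
  S → 4
  σ[c>=6](S) → 2
  π[e,w](σ[c>=6](S)) → 2

== RESULT ==
e | w
3 | r
3 | s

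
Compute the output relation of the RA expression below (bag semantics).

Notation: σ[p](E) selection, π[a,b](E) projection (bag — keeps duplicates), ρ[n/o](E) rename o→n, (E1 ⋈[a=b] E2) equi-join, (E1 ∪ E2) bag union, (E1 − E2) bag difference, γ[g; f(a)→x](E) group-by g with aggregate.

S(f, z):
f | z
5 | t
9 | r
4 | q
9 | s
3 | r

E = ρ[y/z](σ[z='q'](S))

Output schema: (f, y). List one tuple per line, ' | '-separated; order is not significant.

Per-node cardinality:
  S → 5
  σ[z='q'](S) → 1
  ρ[y/z](σ[z='q'](S)) → 1

== RESULT ==
f | y
4 | q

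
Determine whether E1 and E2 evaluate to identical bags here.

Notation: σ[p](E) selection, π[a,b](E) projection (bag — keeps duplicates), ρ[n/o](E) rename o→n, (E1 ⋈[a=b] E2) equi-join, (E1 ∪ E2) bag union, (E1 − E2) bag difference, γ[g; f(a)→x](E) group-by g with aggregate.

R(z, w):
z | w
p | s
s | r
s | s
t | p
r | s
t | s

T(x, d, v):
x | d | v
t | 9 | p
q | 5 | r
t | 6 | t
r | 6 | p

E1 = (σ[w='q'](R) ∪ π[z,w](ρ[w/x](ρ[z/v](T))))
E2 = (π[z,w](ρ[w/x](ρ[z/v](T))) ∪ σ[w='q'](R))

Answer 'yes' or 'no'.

E1 per-node cardinality:
  R → 6
  σ[w='q'](R) → 0
  T → 4
  ρ[z/v](T) → 4
  ρ[w/x](ρ[z/v](T)) → 4
  π[z,w](ρ[w/x](ρ[z/v](T))) → 4
  (σ[w='q'](R) ∪ π[z,w](ρ[w/x](ρ[z/v](T)))) → 4
E2 per-node cardinality:
  T → 4
  ρ[z/v](T) → 4
  ρ[w/x](ρ[z/v](T)) → 4
  π[z,w](ρ[w/x](ρ[z/v](T))) → 4
  R → 6
  σ[w='q'](R) → 0
  (π[z,w](ρ[w/x](ρ[z/v](T))) ∪ σ[w='q'](R)) → 4

E1 and E2 produce the same multiset:
z | w
p | r
p | t
r | q
t | t

yes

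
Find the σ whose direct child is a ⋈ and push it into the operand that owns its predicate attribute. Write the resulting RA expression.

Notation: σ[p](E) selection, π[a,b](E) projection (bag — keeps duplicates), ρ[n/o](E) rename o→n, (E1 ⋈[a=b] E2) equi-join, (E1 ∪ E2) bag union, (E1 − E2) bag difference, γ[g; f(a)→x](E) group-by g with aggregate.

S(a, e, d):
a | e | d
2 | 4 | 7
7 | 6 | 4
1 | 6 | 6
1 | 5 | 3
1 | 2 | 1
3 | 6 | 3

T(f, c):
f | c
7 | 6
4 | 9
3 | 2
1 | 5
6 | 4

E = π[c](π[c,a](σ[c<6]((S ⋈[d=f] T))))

σ filters on c, owned by the right side.
E' = π[c](π[c,a]((S ⋈[d=f] σ[c<6](T))))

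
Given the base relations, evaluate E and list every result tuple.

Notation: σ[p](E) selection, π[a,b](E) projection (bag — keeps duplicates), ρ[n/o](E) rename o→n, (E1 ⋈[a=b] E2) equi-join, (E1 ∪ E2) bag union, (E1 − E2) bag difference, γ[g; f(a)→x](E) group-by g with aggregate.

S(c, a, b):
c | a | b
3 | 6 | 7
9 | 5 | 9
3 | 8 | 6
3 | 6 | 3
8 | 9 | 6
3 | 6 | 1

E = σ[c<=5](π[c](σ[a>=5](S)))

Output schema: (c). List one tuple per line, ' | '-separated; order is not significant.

Subexpression sizes:
  S → 6
  σ[a>=5](S) → 6
  π[c](σ[a>=5](S)) → 6
  σ[c<=5](π[c](σ[a>=5](S))) → 4

== RESULT ==
c
3
3
3
3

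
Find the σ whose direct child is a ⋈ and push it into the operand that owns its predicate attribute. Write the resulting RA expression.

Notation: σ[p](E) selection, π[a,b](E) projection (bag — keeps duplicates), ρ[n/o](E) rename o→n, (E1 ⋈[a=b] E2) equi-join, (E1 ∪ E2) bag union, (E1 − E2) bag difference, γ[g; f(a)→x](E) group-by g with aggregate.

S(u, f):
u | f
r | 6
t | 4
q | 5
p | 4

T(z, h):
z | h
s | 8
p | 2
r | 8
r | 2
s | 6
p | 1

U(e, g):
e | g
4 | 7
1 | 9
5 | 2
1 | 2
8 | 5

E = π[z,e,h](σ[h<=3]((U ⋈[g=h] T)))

σ filters on h, owned by the right side.
E' = π[z,e,h]((U ⋈[g=h] σ[h<=3](T)))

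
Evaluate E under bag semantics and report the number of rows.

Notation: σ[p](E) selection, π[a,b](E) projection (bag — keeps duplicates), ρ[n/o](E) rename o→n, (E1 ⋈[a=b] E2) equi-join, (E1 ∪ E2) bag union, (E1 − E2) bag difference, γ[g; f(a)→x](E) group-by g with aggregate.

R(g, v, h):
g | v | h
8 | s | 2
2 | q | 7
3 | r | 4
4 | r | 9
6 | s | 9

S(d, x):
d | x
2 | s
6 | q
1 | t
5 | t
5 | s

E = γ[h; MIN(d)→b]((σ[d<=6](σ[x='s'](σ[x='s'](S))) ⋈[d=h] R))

Subexpression sizes:
  S → 5
  σ[x='s'](S) → 2
  σ[x='s'](σ[x='s'](S)) → 2
  σ[d<=6](σ[x='s'](σ[x='s'](S))) → 2
  R → 5
  (σ[d<=6](σ[x='s'](σ[x='s'](S))) ⋈[d=h] R) → 1
  γ[h; MIN(d)→b]((σ[d<=6](σ[x='s'](σ[x='s'](S))) ⋈[d=h] R)) → 1

|E| = 1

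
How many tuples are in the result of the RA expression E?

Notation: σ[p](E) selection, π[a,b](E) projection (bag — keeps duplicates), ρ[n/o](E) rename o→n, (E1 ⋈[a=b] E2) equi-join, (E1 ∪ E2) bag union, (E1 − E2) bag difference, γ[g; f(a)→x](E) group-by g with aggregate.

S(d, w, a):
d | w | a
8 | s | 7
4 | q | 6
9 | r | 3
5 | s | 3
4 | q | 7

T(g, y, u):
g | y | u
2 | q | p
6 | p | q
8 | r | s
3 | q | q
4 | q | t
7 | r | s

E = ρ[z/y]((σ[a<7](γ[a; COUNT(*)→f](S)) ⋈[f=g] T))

Per-node cardinality:
  S → 5
  γ[a; COUNT(*)→f](S) → 3
  σ[a<7](γ[a; COUNT(*)→f](S)) → 2
  T → 6
  (σ[a<7](γ[a; COUNT(*)→f](S)) ⋈[f=g] T) → 1
  ρ[z/y]((σ[a<7](γ[a; COUNT(*)→f](S)) ⋈[f=g] T)) → 1

|E| = 1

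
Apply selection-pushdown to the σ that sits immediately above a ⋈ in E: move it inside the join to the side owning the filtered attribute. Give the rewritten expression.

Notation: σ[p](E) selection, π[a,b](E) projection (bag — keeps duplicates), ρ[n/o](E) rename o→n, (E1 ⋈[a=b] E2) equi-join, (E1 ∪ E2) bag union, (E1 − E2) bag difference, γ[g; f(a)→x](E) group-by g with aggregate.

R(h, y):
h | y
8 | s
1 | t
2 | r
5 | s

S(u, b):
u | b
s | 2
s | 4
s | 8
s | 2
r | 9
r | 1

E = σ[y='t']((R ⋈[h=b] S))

σ filters on y, owned by the left side.
E' = (σ[y='t'](R) ⋈[h=b] S)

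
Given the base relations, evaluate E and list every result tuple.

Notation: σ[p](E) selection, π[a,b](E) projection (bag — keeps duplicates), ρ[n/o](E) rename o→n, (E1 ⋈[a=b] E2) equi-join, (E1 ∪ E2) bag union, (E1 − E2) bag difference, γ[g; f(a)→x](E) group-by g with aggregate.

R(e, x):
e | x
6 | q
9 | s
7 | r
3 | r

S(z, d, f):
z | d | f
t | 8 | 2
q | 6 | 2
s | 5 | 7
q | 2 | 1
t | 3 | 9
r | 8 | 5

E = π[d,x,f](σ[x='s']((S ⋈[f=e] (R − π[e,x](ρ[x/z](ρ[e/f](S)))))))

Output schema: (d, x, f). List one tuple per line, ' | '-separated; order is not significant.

Per-node cardinality:
  S → 6
  R → 4
  S → 6
  ρ[e/f](S) → 6
  ρ[x/z](ρ[e/f](S)) → 6
  π[e,x](ρ[x/z](ρ[e/f](S))) → 6
  (R − π[e,x](ρ[x/z](ρ[e/f](S)))) → 4
  (S ⋈[f=e] (R − π[e,x](ρ[x/z](ρ[e/f](S))))) → 2
  σ[x='s']((S ⋈[f=e] (R − π[e,x](ρ[x/z](ρ[e/f](S)))))) → 1
  π[d,x,f](σ[x='s']((S ⋈[f=e] (R − π[e,x](ρ[x/z](ρ[e/f](S))))))) → 1

== RESULT ==
d | x | f
3 | s | 9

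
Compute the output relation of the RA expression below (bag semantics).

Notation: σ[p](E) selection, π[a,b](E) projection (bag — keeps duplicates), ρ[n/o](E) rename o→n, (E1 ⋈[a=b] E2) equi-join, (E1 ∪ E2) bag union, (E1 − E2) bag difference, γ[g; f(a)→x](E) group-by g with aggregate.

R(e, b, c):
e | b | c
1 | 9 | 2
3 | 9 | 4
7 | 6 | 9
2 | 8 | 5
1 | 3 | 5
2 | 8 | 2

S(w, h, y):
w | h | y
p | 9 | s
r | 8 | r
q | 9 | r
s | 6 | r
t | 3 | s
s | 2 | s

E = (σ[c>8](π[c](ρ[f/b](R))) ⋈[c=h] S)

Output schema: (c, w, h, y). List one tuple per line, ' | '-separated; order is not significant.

Stepwise |·|:
  R → 6
  ρ[f/b](R) → 6
  π[c](ρ[f/b](R)) → 6
  σ[c>8](π[c](ρ[f/b](R))) → 1
  S → 6
  (σ[c>8](π[c](ρ[f/b](R))) ⋈[c=h] S) → 2

== RESULT ==
c | w | h | y
9 | p | 9 | s
9 | q | 9 | r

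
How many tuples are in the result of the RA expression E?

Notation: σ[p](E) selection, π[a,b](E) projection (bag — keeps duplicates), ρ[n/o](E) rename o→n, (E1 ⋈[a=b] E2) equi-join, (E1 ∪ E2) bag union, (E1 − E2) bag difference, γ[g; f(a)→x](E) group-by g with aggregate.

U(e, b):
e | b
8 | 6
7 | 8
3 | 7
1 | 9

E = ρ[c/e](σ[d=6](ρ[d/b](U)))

Row counts bottom-up:
  U → 4
  ρ[d/b](U) → 4
  σ[d=6](ρ[d/b](U)) → 1
  ρ[c/e](σ[d=6](ρ[d/b](U))) → 1

|E| = 1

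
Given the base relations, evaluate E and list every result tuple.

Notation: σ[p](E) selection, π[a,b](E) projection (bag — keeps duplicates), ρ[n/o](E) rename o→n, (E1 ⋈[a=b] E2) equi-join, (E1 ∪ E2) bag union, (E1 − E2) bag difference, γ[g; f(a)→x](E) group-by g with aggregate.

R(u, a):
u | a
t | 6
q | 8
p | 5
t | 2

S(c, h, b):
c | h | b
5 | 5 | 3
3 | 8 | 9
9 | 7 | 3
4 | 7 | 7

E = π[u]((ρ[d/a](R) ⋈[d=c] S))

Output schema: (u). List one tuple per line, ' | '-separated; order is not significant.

Stepwise |·|:
  R → 4
  ρ[d/a](R) → 4
  S → 4
  (ρ[d/a](R) ⋈[d=c] S) → 1
  π[u]((ρ[d/a](R) ⋈[d=c] S)) → 1

== RESULT ==
u
p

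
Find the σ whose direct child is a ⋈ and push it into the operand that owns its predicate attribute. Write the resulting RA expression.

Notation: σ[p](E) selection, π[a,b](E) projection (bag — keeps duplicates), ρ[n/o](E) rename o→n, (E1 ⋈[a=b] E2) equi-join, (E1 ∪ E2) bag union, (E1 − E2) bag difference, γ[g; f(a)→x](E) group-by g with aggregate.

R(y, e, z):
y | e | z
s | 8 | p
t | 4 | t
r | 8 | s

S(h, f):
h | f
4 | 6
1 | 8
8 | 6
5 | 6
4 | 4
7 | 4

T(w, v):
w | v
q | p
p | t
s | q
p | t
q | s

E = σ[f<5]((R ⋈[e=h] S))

σ filters on f, owned by the right side.
E' = (R ⋈[e=h] σ[f<5](S))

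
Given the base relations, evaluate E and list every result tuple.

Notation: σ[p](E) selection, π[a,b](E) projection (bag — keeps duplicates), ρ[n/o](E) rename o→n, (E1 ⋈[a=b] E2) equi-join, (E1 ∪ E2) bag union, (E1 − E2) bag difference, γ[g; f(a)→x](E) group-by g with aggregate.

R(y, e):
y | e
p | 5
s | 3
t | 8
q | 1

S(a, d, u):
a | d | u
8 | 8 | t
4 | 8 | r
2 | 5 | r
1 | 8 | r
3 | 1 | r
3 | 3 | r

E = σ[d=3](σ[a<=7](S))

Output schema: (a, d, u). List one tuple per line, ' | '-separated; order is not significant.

Row counts bottom-up:
  S → 6
  σ[a<=7](S) → 5
  σ[d=3](σ[a<=7](S)) → 1

== RESULT ==
a | d | u
3 | 3 | r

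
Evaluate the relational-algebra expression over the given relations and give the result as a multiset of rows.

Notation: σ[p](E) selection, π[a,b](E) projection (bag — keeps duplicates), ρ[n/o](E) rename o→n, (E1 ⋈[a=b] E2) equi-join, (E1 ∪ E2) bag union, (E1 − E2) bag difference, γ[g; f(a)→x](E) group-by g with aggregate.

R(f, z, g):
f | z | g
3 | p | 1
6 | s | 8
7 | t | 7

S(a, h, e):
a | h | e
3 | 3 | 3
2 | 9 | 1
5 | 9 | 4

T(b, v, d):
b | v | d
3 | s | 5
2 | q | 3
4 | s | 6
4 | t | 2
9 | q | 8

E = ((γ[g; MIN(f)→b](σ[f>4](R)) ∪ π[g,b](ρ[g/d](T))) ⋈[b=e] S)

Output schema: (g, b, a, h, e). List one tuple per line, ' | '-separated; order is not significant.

Per-node cardinality:
  R → 3
  σ[f>4](R) → 2
  γ[g; MIN(f)→b](σ[f>4](R)) → 2
  T → 5
  ρ[g/d](T) → 5
  π[g,b](ρ[g/d](T)) → 5
  (γ[g; MIN(f)→b](σ[f>4](R)) ∪ π[g,b](ρ[g/d](T))) → 7
  S → 3
  ((γ[g; MIN(f)→b](σ[f>4](R)) ∪ π[g,b](ρ[g/d](T))) ⋈[b=e] S) → 3

== RESULT ==
g | b | a | h | e
2 | 4 | 5 | 9 | 4
5 | 3 | 3 | 3 | 3
6 | 4 | 5 | 9 | 4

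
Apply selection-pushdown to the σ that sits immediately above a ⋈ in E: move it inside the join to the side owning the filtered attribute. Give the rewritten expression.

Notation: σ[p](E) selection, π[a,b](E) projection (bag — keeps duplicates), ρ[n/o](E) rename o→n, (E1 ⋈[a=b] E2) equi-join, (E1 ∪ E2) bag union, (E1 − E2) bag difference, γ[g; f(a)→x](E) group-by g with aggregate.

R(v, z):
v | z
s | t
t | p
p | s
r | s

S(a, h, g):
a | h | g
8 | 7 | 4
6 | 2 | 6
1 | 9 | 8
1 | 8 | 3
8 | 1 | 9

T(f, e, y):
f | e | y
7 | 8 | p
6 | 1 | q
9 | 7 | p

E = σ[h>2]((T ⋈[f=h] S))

σ filters on h, owned by the right side.
E' = (T ⋈[f=h] σ[h>2](S))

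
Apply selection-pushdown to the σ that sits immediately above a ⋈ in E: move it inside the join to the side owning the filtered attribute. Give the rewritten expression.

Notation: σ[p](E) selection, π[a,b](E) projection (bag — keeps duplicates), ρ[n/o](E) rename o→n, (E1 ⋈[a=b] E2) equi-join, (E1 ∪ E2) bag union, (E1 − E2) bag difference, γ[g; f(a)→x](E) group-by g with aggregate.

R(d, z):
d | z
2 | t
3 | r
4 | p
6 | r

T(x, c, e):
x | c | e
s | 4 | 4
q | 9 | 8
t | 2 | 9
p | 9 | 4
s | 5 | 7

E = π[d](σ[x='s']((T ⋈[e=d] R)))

σ filters on x, owned by the left side.
E' = π[d]((σ[x='s'](T) ⋈[e=d] R))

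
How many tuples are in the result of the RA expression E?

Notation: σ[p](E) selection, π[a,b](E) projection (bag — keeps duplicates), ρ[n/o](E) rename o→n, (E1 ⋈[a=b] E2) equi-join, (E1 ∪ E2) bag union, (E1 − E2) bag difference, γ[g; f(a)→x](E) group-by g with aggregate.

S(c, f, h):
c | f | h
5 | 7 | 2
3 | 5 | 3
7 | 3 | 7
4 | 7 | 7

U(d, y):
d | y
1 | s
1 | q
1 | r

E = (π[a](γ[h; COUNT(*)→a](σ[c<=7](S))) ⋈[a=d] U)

Per-node cardinality:
  S → 4
  σ[c<=7](S) → 4
  γ[h; COUNT(*)→a](σ[c<=7](S)) → 3
  π[a](γ[h; COUNT(*)→a](σ[c<=7](S))) → 3
  U → 3
  (π[a](γ[h; COUNT(*)→a](σ[c<=7](S))) ⋈[a=d] U) → 6

|E| = 6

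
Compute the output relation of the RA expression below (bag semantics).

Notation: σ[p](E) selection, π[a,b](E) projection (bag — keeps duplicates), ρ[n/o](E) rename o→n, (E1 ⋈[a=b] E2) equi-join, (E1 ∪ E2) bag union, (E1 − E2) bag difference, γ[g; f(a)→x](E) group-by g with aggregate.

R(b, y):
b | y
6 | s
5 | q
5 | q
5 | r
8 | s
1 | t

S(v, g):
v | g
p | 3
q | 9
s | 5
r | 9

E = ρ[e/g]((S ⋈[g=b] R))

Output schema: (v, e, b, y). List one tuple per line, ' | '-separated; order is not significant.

Stepwise |·|:
  S → 4
  R → 6
  (S ⋈[g=b] R) → 3
  ρ[e/g]((S ⋈[g=b] R)) → 3

== RESULT ==
v | e | b | y
s | 5 | 5 | q
s | 5 | 5 | q
s | 5 | 5 | r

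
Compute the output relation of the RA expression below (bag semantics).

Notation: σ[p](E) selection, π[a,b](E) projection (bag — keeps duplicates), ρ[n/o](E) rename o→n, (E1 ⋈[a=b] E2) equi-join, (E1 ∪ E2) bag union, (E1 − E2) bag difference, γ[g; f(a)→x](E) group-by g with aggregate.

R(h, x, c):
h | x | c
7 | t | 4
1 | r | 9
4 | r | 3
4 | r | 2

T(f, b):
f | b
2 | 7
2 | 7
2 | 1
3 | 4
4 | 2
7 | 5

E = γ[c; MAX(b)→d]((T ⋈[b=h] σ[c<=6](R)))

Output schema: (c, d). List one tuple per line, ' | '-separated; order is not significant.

Subexpression sizes:
  T → 6
  R → 4
  σ[c<=6](R) → 3
  (T ⋈[b=h] σ[c<=6](R)) → 4
  γ[c; MAX(b)→d]((T ⋈[b=h] σ[c<=6](R))) → 3

== RESULT ==
c | d
2 | 4
3 | 4
4 | 7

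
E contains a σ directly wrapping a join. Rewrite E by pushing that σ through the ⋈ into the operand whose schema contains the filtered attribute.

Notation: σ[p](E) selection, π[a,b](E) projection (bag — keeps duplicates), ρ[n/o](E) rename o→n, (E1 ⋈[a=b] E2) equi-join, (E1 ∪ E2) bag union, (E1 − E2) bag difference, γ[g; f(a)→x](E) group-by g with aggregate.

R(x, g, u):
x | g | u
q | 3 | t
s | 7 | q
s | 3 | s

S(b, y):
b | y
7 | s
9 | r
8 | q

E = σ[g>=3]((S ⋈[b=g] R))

σ filters on g, owned by the right side.
E' = (S ⋈[b=g] σ[g>=3](R))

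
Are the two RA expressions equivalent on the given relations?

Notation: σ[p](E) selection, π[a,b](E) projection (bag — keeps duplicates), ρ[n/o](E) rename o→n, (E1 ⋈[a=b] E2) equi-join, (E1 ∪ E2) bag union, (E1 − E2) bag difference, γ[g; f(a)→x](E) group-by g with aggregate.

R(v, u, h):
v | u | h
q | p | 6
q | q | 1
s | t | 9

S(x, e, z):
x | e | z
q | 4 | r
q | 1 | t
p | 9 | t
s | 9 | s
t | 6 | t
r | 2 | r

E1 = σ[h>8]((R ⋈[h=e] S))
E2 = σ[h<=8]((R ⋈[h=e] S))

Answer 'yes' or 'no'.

E1 per-node cardinality:
  R → 3
  S → 6
  (R ⋈[h=e] S) → 4
  σ[h>8]((R ⋈[h=e] S)) → 2
E2 per-node cardinality:
  R → 3
  S → 6
  (R ⋈[h=e] S) → 4
  σ[h<=8]((R ⋈[h=e] S)) → 2

E1 result:
v | u | h | x | e | z
s | t | 9 | p | 9 | t
s | t | 9 | s | 9 | s
E2 result:
v | u | h | x | e | z
q | p | 6 | t | 6 | t
q | q | 1 | q | 1 | t
Witness: ('q', 'p', 6, 't', 6, 't') appears 0× in E1 but 1× in E2.

no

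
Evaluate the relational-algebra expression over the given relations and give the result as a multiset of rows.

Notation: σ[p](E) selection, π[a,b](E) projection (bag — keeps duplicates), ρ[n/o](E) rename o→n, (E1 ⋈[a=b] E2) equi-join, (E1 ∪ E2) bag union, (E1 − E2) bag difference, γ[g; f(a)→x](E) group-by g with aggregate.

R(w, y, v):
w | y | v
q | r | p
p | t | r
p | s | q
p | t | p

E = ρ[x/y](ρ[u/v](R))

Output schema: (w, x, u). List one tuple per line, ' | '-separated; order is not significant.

Stepwise |·|:
  R → 4
  ρ[u/v](R) → 4
  ρ[x/y](ρ[u/v](R)) → 4

== RESULT ==
w | x | u
p | s | q
p | t | p
p | t | r
q | r | p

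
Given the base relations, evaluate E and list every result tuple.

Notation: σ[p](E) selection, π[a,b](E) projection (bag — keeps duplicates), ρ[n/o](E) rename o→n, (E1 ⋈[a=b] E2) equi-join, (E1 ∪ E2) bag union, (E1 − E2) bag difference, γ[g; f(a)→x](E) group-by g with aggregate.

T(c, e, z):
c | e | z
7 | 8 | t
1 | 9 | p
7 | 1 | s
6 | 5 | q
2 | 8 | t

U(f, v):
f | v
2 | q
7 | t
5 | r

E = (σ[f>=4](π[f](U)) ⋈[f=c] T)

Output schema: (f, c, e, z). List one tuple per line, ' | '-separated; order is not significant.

Per-node cardinality:
  U → 3
  π[f](U) → 3
  σ[f>=4](π[f](U)) → 2
  T → 5
  (σ[f>=4](π[f](U)) ⋈[f=c] T) → 2

== RESULT ==
f | c | e | z
7 | 7 | 1 | s
7 | 7 | 8 | t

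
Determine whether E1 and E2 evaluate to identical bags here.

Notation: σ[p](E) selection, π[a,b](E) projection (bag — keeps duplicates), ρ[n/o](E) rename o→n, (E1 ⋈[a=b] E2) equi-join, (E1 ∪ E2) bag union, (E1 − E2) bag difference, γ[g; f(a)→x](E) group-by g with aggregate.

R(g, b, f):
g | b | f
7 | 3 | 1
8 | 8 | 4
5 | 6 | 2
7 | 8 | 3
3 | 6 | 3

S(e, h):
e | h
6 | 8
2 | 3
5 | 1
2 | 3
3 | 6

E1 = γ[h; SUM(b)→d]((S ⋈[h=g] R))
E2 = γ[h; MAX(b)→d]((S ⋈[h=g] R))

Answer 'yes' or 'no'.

E1 row counts bottom-up:
  S → 5
  R → 5
  (S ⋈[h=g] R) → 3
  γ[h; SUM(b)→d]((S ⋈[h=g] R)) → 2
E2 row counts bottom-up:
  S → 5
  R → 5
  (S ⋈[h=g] R) → 3
  γ[h; MAX(b)→d]((S ⋈[h=g] R)) → 2

E1 result:
h | d
3 | 12
8 | 8
E2 result:
h | d
3 | 6
8 | 8
Witness: (3, 12) appears 1× in E1 but 0× in E2.

no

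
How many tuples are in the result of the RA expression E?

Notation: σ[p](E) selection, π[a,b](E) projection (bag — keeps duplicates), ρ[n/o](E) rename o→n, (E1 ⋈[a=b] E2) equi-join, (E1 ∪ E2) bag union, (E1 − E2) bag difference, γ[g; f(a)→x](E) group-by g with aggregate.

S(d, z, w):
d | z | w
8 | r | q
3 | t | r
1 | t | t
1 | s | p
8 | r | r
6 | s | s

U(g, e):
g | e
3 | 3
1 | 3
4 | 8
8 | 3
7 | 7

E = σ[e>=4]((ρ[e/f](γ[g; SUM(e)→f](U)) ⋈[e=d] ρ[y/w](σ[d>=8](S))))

Subexpression sizes:
  U → 5
  γ[g; SUM(e)→f](U) → 5
  ρ[e/f](γ[g; SUM(e)→f](U)) → 5
  S → 6
  σ[d>=8](S) → 2
  ρ[y/w](σ[d>=8](S)) → 2
  (ρ[e/f](γ[g; SUM(e)→f](U)) ⋈[e=d] ρ[y/w](σ[d>=8](S))) → 2
  σ[e>=4]((ρ[e/f](γ[g; SUM(e)→f](U)) ⋈[e=d] ρ[y/w](σ[d>=8](S)))) → 2

|E| = 2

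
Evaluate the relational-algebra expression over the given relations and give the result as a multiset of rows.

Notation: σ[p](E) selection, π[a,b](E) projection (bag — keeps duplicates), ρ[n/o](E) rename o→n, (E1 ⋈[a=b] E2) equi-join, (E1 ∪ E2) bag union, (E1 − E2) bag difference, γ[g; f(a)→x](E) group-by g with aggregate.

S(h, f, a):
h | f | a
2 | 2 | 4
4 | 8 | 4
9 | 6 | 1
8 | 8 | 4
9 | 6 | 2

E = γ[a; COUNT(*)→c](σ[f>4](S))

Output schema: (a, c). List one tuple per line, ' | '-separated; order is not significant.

Subexpression sizes:
  S → 5
  σ[f>4](S) → 4
  γ[a; COUNT(*)→c](σ[f>4](S)) → 3

== RESULT ==
a | c
1 | 1
2 | 1
4 | 2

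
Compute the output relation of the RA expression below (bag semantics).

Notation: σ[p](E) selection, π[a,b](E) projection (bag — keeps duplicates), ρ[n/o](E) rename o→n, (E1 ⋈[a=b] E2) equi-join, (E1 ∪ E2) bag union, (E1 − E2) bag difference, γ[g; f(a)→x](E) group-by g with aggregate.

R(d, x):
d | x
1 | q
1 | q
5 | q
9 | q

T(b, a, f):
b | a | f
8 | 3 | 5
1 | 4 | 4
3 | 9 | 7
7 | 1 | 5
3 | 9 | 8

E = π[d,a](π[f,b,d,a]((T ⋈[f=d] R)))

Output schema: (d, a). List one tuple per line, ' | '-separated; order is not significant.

Subexpression sizes:
  T → 5
  R → 4
  (T ⋈[f=d] R) → 2
  π[f,b,d,a]((T ⋈[f=d] R)) → 2
  π[d,a](π[f,b,d,a]((T ⋈[f=d] R))) → 2

== RESULT ==
d | a
5 | 1
5 | 3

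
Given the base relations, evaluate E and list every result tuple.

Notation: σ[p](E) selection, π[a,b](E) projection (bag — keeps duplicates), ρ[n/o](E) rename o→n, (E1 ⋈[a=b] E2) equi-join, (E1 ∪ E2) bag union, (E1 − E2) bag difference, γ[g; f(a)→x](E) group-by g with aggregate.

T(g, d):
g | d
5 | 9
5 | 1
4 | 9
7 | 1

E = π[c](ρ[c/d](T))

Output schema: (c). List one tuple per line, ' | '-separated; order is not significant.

Row counts bottom-up:
  T → 4
  ρ[c/d](T) → 4
  π[c](ρ[c/d](T)) → 4

== RESULT ==
c
1
1
9
9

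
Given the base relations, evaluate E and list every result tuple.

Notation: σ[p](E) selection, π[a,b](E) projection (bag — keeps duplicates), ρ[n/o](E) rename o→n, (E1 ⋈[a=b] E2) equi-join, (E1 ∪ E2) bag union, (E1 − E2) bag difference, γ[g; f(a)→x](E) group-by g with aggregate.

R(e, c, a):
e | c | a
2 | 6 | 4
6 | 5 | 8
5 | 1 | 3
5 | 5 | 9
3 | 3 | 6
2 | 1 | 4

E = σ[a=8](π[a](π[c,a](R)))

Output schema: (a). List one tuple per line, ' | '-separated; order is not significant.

Subexpression sizes:
  R → 6
  π[c,a](R) → 6
  π[a](π[c,a](R)) → 6
  σ[a=8](π[a](π[c,a](R))) → 1

== RESULT ==
a
8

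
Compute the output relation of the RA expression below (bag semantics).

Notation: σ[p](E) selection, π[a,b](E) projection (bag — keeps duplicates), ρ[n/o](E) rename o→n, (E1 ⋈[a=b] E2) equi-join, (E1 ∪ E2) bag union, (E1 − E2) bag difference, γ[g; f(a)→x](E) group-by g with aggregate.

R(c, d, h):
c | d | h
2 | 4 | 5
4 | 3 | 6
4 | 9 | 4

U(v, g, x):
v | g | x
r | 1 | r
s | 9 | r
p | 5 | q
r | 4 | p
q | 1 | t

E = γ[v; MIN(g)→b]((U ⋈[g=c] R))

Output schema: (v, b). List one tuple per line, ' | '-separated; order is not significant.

Subexpression sizes:
  U → 5
  R → 3
  (U ⋈[g=c] R) → 2
  γ[v; MIN(g)→b]((U ⋈[g=c] R)) → 1

== RESULT ==
v | b
r | 4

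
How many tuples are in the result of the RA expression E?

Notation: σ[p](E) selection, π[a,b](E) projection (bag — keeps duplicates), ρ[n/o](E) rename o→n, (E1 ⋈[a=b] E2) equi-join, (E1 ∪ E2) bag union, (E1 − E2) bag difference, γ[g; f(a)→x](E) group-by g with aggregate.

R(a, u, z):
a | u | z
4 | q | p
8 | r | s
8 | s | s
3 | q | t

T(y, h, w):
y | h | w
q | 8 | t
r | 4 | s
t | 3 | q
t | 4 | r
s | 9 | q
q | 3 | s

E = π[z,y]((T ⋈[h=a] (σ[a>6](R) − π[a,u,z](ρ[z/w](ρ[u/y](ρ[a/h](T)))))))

Row counts bottom-up:
  T → 6
  R → 4
  σ[a>6](R) → 2
  T → 6
  ρ[a/h](T) → 6
  ρ[u/y](ρ[a/h](T)) → 6
  ρ[z/w](ρ[u/y](ρ[a/h](T))) → 6
  π[a,u,z](ρ[z/w](ρ[u/y](ρ[a/h](T)))) → 6
  (σ[a>6](R) − π[a,u,z](ρ[z/w](ρ[u/y](ρ[a/h](T))))) → 2
  (T ⋈[h=a] (σ[a>6](R) − π[a,u,z](ρ[z/w](ρ[u/y](ρ[a/h](T)))))) → 2
  π[z,y]((T ⋈[h=a] (σ[a>6](R) − π[a,u,z](ρ[z/w](ρ[u/y](ρ[a/h](T))))))) → 2

|E| = 2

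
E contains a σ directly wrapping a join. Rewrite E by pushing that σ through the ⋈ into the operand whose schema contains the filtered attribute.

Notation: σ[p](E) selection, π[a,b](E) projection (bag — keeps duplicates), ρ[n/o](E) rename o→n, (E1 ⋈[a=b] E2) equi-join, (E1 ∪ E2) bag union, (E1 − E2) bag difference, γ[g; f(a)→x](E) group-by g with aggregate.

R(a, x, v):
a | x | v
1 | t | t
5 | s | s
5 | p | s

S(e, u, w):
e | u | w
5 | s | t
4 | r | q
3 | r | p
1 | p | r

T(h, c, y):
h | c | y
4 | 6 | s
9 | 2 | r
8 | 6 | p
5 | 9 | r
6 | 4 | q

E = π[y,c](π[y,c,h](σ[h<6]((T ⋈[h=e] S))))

σ filters on h, owned by the left side.
E' = π[y,c](π[y,c,h]((σ[h<6](T) ⋈[h=e] S)))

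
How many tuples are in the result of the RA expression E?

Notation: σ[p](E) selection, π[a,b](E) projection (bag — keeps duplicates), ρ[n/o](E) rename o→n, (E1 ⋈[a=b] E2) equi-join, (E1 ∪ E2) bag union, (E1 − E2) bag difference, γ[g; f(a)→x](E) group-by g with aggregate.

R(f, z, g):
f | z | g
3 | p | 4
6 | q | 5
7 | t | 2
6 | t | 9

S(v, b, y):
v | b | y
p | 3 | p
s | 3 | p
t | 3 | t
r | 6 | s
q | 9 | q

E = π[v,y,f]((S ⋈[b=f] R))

Stepwise |·|:
  S → 5
  R → 4
  (S ⋈[b=f] R) → 5
  π[v,y,f]((S ⋈[b=f] R)) → 5

|E| = 5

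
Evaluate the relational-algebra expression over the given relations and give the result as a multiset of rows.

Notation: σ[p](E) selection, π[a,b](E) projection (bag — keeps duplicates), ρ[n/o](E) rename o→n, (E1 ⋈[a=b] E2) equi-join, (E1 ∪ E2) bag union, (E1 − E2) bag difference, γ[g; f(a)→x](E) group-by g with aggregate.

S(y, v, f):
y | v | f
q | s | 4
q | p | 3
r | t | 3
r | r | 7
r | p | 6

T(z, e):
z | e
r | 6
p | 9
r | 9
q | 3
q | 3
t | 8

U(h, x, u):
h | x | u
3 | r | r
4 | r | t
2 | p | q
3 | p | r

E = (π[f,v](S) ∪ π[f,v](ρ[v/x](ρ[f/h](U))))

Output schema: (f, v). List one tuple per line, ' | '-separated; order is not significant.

Row counts bottom-up:
  S → 5
  π[f,v](S) → 5
  U → 4
  ρ[f/h](U) → 4
  ρ[v/x](ρ[f/h](U)) → 4
  π[f,v](ρ[v/x](ρ[f/h](U))) → 4
  (π[f,v](S) ∪ π[f,v](ρ[v/x](ρ[f/h](U)))) → 9

== RESULT ==
f | v
2 | p
3 | p
3 | p
3 | r
3 | t
4 | r
4 | s
6 | p
7 | r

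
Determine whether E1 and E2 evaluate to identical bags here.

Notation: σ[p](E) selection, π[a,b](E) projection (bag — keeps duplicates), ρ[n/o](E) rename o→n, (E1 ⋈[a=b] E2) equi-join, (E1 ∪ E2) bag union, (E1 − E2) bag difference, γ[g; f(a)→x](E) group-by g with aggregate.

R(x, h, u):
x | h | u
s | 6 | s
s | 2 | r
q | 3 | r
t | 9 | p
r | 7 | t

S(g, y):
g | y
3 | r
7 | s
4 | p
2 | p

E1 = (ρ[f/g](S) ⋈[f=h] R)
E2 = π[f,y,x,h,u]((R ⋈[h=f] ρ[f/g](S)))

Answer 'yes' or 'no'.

E1 subexpression sizes:
  S → 4
  ρ[f/g](S) → 4
  R → 5
  (ρ[f/g](S) ⋈[f=h] R) → 3
E2 subexpression sizes:
  R → 5
  S → 4
  ρ[f/g](S) → 4
  (R ⋈[h=f] ρ[f/g](S)) → 3
  π[f,y,x,h,u]((R ⋈[h=f] ρ[f/g](S))) → 3

E1 and E2 produce the same multiset:
f | y | x | h | u
2 | p | s | 2 | r
3 | r | q | 3 | r
7 | s | r | 7 | t

yes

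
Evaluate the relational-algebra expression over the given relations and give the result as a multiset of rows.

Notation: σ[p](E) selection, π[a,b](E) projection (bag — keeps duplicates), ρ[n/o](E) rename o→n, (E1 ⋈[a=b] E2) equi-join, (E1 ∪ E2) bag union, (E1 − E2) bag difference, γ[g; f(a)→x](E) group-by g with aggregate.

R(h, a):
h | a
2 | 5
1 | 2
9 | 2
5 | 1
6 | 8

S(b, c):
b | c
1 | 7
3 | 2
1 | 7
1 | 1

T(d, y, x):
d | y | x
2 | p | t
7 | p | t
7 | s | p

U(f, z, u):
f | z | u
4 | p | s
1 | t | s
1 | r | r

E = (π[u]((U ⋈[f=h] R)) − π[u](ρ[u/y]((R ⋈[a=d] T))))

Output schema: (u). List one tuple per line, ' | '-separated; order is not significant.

Subexpression sizes:
  U → 3
  R → 5
  (U ⋈[f=h] R) → 2
  π[u]((U ⋈[f=h] R)) → 2
  R → 5
  T → 3
  (R ⋈[a=d] T) → 2
  ρ[u/y]((R ⋈[a=d] T)) → 2
  π[u](ρ[u/y]((R ⋈[a=d] T))) → 2
  (π[u]((U ⋈[f=h] R)) − π[u](ρ[u/y]((R ⋈[a=d] T)))) → 2

== RESULT ==
u
r
s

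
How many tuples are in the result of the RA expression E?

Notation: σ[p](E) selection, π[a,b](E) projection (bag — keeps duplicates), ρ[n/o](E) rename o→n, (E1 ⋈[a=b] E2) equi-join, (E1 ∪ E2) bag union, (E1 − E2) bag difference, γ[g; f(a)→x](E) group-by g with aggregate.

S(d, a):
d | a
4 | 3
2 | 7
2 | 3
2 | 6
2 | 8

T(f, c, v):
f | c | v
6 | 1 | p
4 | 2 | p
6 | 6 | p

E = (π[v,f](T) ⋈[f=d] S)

Row counts bottom-up:
  T → 3
  π[v,f](T) → 3
  S → 5
  (π[v,f](T) ⋈[f=d] S) → 1

|E| = 1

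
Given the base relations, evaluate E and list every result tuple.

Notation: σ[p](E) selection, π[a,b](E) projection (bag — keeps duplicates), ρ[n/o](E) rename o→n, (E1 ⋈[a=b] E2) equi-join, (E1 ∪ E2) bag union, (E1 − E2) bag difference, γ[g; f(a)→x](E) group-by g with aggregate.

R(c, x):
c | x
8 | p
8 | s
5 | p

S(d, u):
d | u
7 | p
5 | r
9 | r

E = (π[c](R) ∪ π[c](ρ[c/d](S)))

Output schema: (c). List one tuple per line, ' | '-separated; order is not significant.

Row counts bottom-up:
  R → 3
  π[c](R) → 3
  S → 3
  ρ[c/d](S) → 3
  π[c](ρ[c/d](S)) → 3
  (π[c](R) ∪ π[c](ρ[c/d](S))) → 6

== RESULT ==
c
5
5
7
8
8
9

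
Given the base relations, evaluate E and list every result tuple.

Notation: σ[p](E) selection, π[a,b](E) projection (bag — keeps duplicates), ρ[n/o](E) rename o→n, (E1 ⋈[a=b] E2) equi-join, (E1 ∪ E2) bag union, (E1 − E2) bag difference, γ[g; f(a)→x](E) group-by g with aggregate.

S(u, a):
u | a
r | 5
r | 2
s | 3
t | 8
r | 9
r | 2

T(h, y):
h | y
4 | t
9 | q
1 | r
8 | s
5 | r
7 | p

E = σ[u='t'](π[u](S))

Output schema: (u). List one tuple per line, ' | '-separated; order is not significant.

Stepwise |·|:
  S → 6
  π[u](S) → 6
  σ[u='t'](π[u](S)) → 1

== RESULT ==
u
t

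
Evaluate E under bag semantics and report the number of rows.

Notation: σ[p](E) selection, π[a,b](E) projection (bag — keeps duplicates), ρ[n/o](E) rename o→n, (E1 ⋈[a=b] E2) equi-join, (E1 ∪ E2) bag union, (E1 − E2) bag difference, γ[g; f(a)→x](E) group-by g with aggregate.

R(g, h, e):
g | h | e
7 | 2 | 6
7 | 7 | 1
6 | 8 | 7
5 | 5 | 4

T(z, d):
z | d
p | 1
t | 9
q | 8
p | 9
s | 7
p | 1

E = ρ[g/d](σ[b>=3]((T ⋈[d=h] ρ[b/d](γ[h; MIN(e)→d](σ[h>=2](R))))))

Stepwise |·|:
  T → 6
  R → 4
  σ[h>=2](R) → 4
  γ[h; MIN(e)→d](σ[h>=2](R)) → 4
  ρ[b/d](γ[h; MIN(e)→d](σ[h>=2](R))) → 4
  (T ⋈[d=h] ρ[b/d](γ[h; MIN(e)→d](σ[h>=2](R)))) → 2
  σ[b>=3]((T ⋈[d=h] ρ[b/d](γ[h; MIN(e)→d](σ[h>=2](R))))) → 1
  ρ[g/d](σ[b>=3]((T ⋈[d=h] ρ[b/d](γ[h; MIN(e)→d](σ[h>=2](R)))))) → 1

|E| = 1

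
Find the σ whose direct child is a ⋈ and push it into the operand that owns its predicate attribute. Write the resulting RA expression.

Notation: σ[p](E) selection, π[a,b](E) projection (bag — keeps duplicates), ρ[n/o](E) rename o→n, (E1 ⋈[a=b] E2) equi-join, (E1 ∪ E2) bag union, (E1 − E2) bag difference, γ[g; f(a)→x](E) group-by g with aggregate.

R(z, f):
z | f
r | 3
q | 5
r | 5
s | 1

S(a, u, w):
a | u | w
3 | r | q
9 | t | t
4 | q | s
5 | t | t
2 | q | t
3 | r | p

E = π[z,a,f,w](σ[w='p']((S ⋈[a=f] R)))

σ filters on w, owned by the left side.
E' = π[z,a,f,w]((σ[w='p'](S) ⋈[a=f] R))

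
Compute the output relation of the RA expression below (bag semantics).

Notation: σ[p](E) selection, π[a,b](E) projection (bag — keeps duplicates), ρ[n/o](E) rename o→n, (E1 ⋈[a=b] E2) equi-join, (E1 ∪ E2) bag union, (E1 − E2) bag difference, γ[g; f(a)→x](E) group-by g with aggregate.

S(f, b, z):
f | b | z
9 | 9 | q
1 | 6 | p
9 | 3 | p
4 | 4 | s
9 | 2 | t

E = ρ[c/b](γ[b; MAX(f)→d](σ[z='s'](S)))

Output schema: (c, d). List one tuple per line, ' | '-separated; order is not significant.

Stepwise |·|:
  S → 5
  σ[z='s'](S) → 1
  γ[b; MAX(f)→d](σ[z='s'](S)) → 1
  ρ[c/b](γ[b; MAX(f)→d](σ[z='s'](S))) → 1

== RESULT ==
c | d
4 | 4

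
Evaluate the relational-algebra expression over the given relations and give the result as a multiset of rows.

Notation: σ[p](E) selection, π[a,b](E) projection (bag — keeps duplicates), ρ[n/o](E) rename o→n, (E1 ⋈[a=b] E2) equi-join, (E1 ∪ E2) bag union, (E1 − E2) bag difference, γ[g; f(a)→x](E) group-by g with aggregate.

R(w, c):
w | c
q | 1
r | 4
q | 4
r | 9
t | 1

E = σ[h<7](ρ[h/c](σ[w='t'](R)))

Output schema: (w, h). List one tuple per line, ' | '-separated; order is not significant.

Per-node cardinality:
  R → 5
  σ[w='t'](R) → 1
  ρ[h/c](σ[w='t'](R)) → 1
  σ[h<7](ρ[h/c](σ[w='t'](R))) → 1

== RESULT ==
w | h
t | 1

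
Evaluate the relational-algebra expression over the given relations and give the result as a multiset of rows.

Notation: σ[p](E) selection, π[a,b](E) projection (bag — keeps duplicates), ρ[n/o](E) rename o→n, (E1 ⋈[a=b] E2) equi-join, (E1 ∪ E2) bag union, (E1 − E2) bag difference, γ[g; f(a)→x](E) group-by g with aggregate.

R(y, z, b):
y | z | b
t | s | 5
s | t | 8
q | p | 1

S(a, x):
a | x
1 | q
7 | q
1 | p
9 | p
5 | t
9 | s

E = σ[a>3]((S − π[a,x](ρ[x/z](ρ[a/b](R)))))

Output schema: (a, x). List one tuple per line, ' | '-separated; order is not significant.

Stepwise |·|:
  S → 6
  R → 3
  ρ[a/b](R) → 3
  ρ[x/z](ρ[a/b](R)) → 3
  π[a,x](ρ[x/z](ρ[a/b](R))) → 3
  (S − π[a,x](ρ[x/z](ρ[a/b](R)))) → 5
  σ[a>3]((S − π[a,x](ρ[x/z](ρ[a/b](R))))) → 4

== RESULT ==
a | x
5 | t
7 | q
9 | p
9 | s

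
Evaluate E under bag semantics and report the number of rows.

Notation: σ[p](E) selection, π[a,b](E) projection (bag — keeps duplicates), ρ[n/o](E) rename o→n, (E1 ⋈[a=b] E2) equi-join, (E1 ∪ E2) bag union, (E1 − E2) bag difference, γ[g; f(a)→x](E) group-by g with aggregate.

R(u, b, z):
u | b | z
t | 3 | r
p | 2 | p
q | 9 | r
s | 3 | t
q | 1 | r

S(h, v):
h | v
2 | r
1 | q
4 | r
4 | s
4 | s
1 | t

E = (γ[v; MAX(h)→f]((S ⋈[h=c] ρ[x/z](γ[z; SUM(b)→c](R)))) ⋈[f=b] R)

Stepwise |·|:
  S → 6
  R → 5
  γ[z; SUM(b)→c](R) → 3
  ρ[x/z](γ[z; SUM(b)→c](R)) → 3
  (S ⋈[h=c] ρ[x/z](γ[z; SUM(b)→c](R))) → 1
  γ[v; MAX(h)→f]((S ⋈[h=c] ρ[x/z](γ[z; SUM(b)→c](R)))) → 1
  R → 5
  (γ[v; MAX(h)→f]((S ⋈[h=c] ρ[x/z](γ[z; SUM(b)→c](R)))) ⋈[f=b] R) → 1

|E| = 1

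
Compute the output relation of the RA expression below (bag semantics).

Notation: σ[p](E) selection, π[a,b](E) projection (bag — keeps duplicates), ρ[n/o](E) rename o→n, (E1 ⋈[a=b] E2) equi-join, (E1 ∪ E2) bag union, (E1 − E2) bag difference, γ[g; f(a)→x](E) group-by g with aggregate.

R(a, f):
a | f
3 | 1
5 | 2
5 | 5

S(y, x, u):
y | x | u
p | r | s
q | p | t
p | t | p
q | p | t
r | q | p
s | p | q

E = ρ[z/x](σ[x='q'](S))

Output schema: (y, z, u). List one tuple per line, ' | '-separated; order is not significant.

Subexpression sizes:
  S → 6
  σ[x='q'](S) → 1
  ρ[z/x](σ[x='q'](S)) → 1

== RESULT ==
y | z | u
r | q | p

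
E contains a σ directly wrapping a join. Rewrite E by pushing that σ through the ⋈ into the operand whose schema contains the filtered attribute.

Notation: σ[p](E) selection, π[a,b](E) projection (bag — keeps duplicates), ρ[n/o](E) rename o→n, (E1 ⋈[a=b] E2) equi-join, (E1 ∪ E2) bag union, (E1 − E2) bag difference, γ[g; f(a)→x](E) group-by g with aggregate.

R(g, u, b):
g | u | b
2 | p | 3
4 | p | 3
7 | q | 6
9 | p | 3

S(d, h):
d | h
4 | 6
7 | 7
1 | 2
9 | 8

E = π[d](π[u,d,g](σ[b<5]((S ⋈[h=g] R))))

σ filters on b, owned by the right side.
E' = π[d](π[u,d,g]((S ⋈[h=g] σ[b<5](R))))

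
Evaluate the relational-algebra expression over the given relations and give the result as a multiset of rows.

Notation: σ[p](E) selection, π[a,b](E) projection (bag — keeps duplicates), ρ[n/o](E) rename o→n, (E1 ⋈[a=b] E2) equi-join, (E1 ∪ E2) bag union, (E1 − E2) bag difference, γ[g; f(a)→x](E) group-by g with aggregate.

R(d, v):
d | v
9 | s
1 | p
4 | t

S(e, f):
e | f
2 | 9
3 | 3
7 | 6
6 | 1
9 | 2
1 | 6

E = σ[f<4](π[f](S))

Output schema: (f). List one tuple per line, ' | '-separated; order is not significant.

Row counts bottom-up:
  S → 6
  π[f](S) → 6
  σ[f<4](π[f](S)) → 3

== RESULT ==
f
1
2
3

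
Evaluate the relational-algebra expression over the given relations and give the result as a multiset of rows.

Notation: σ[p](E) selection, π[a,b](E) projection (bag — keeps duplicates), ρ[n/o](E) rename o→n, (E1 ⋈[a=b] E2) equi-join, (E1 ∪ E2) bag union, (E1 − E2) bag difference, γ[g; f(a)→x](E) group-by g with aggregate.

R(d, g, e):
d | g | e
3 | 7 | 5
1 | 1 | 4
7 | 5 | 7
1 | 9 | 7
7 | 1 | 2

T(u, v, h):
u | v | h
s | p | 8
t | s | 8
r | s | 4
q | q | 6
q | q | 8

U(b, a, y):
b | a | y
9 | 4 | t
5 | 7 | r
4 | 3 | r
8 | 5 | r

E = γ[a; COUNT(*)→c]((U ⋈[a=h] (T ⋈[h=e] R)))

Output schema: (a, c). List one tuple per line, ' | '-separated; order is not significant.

Subexpression sizes:
  U → 4
  T → 5
  R → 5
  (T ⋈[h=e] R) → 1
  (U ⋈[a=h] (T ⋈[h=e] R)) → 1
  γ[a; COUNT(*)→c]((U ⋈[a=h] (T ⋈[h=e] R))) → 1

== RESULT ==
a | c
4 | 1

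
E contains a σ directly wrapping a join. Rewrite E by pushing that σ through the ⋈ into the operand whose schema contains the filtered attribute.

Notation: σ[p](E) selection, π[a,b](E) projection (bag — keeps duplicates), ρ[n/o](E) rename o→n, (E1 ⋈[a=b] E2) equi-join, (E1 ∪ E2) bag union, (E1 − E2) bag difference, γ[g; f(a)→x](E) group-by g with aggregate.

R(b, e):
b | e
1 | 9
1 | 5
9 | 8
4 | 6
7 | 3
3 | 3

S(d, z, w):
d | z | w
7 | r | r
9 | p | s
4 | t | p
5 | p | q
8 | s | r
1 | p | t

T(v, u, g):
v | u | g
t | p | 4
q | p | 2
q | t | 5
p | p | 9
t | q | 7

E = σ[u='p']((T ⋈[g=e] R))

σ filters on u, owned by the left side.
E' = (σ[u='p'](T) ⋈[g=e] R)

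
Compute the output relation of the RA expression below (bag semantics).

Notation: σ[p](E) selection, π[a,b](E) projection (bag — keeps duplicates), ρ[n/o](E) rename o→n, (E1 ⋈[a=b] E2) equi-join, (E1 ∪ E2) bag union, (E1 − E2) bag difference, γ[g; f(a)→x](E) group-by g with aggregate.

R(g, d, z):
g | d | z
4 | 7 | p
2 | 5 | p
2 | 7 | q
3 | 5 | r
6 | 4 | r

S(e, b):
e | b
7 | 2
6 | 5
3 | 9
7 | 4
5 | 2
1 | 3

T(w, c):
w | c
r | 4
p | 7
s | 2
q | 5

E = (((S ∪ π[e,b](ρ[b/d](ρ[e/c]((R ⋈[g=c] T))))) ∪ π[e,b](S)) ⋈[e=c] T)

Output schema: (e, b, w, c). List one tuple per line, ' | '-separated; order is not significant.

Per-node cardinality:
  S → 6
  R → 5
  T → 4
  (R ⋈[g=c] T) → 3
  ρ[e/c]((R ⋈[g=c] T)) → 3
  ρ[b/d](ρ[e/c]((R ⋈[g=c] T))) → 3
  π[e,b](ρ[b/d](ρ[e/c]((R ⋈[g=c] T)))) → 3
  (S ∪ π[e,b](ρ[b/d](ρ[e/c]((R ⋈[g=c] T))))) → 9
  S → 6
  π[e,b](S) → 6
  ((S ∪ π[e,b](ρ[b/d](ρ[e/c]((R ⋈[g=c] T))))) ∪ π[e,b](S)) → 15
  T → 4
  (((S ∪ π[e,b](ρ[b/d](ρ[e/c]((R ⋈[g=c] T))))) ∪ π[e,b](S)) ⋈[e=c] T) → 9

== RESULT ==
e | b | w | c
2 | 5 | s | 2
2 | 7 | s | 2
4 | 7 | r | 4
5 | 2 | q | 5
5 | 2 | q | 5
7 | 2 | p | 7
7 | 2 | p | 7
7 | 4 | p | 7
7 | 4 | p | 7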